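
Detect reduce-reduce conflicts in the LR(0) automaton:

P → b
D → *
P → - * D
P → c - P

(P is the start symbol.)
A reduce-reduce conflict occurs when an LR(0) state has two complete items [A → α .] and [B → β .] — both call for a reduction, and with no lookahead the parser cannot choose between them.

Augment with P' → P and build the canonical LR(0) collection (I0 = CLOSURE({[P' → . P]}), then GOTO on every symbol after a dot until no new states appear). It has 10 states:
  I0: { [P → . - * D], [P → . b], [P → . c - P], [P' → . P] }  — shift
  I1: { [P → - . * D] }  — shift
  I2: { [P' → P .] }  — accept
  I3: { [P → b .] }  — reduce
  I4: { [P → c . - P] }  — shift
  I5: { [P → . - * D], [P → . b], [P → . c - P], [P → c - . P] }  — shift
  I6: { [P → c - P .] }  — reduce
  I7: { [D → . *], [P → - * . D] }  — shift
  I8: { [D → * .] }  — reduce
  I9: { [P → - * D .] }  — reduce

No state contains more than one complete item.

Answer: No reduce-reduce conflicts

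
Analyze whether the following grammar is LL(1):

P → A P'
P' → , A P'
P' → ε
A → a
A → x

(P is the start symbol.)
Relevant sets:
  FOLLOW(P') = { $ }

For P':
  PREDICT(P' → ',' A P') = { ',' }
  PREDICT(P' → ε) = { $ }
For A:
  PREDICT(A → a) = { 'a' }
  PREDICT(A → x) = { 'x' }
P has a single production, so nothing to check there.

All predict sets are disjoint. The grammar IS LL(1).

Answer: Yes, the grammar is LL(1).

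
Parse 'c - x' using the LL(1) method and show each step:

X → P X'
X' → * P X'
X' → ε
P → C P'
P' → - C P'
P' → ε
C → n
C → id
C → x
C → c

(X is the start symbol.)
LL(1) parsing maintains a stack (initially the start symbol over $) and the input. At each step: if the stack top is a terminal, match it against the current input token; if it is a non-terminal N, replace it with the RHS of M[N, lookahead] (the unique production whose predict set contains the lookahead).

Stack is shown with the top on the left.

Stack        Input    Action
----------------------------
X $          c - x $  output X → P X'
P X' $       c - x $  output P → C P'
C P' X' $    c - x $  output C → c
c P' X' $    c - x $  match 'c'
P' X' $      - x $    output P' → - C P'
- C P' X' $  - x $    match '-'
C P' X' $    x $      output C → x
x P' X' $    x $      match 'x'
P' X' $      $        output P' → ε
X' $         $        output X' → ε
$            $        accept

The string is accepted.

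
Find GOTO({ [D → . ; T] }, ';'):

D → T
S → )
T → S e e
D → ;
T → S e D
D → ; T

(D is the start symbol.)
{ [D → ; . T], [S → . )], [T → . S e D], [T → . S e e] }

GOTO(I, ';') = CLOSURE({ [A → αX.β] : [A → α.Xβ] ∈ I, X = ';' })

Items with dot before ';', with the dot advanced:
  [D → . ; T] → [D → ; . T]
Closure of the advanced items:
  [D → ; . T] has the dot before T: add [T → . S e e], [T → . S e D]
  [T → . S e e] has the dot before S: add [S → . )]

GOTO = { [D → ; . T], [S → . )], [T → . S e D], [T → . S e e] }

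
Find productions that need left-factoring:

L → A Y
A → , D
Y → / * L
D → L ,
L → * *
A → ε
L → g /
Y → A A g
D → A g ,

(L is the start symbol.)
Left-factoring is needed when two productions for the same non-terminal
share a common prefix on the right-hand side.

Productions for L:
  L → A Y
  L → * *
  L → g /
Productions for A:
  A → , D
  A → ε
Productions for Y:
  Y → / * L
  Y → A A g
Productions for D:
  D → L ,
  D → A g ,

No common prefixes found.

Answer: No, left-factoring is not needed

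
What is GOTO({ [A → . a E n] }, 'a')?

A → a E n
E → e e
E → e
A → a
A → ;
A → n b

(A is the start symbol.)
GOTO(I, 'a') = CLOSURE({ [A → αX.β] : [A → α.Xβ] ∈ I, X = 'a' })

Items with dot before 'a', with the dot advanced:
  [A → . a E n] → [A → a . E n]
Closure of the advanced items:
  [A → a . E n] has the dot before E: add [E → . e e], [E → . e]

GOTO = { [A → a . E n], [E → . e e], [E → . e] }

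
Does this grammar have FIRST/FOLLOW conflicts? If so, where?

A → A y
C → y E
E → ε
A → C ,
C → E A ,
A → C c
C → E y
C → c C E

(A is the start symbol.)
A FIRST/FOLLOW conflict occurs when a non-terminal N has a nullable alternative N → β (β ⇒* ε) and another alternative N → α with FIRST(α) ∩ FOLLOW(N) ≠ ∅: on such a lookahead the parser cannot decide between expanding α and letting N vanish via β.

Nullable non-terminals: E.
E has a nullable alternative but only one production, so nothing to check.

A, C have no nullable alternative, so no FIRST/FOLLOW check is needed there.

No FIRST/FOLLOW conflicts found.

Answer: No FIRST/FOLLOW conflicts.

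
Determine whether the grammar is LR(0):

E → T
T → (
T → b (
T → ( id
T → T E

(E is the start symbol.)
A grammar is LR(0) if no state in the canonical LR(0) collection has:
  - both a shift item (dot before a terminal) and a complete item (shift-reduce conflict), or
  - two or more complete items (reduce-reduce conflict; the accept item [E' → E .] counts as a complete item here).

Augment with E' → E and build the canonical LR(0) collection (I0 = CLOSURE({[E' → . E]}), then GOTO on every symbol after a dot until no new states appear). It has 8 states:
  I0: { [E → . T], [E' → . E], [T → . ( id], [T → . (], [T → . T E], [T → . b (] }  — shift
  I1: { [T → ( . id], [T → ( .] }  — shift, reduce
  I2: { [E' → E .] }  — accept
  I3: { [E → . T], [E → T .], [T → . ( id], [T → . (], [T → . T E], [T → . b (], [T → T . E] }  — shift, reduce
  I4: { [T → b . (] }  — shift
  I5: { [T → b ( .] }  — reduce
  I6: { [T → T E .] }  — reduce
  I7: { [T → ( id .] }  — reduce

Conflict in state I1:
  Shift-reduce conflict between [T → ( .] and [T → ( . id]
So the grammar is NOT LR(0).

Answer: No. Shift-reduce conflict between [T → ( .] and [T → ( . id]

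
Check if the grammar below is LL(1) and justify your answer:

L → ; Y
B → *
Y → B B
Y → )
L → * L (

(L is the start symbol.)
Relevant sets:
  FIRST(B) = { '*' }

For L:
  PREDICT(L → ';' Y) = { ';' }
  PREDICT(L → '*' L '(') = { '*' }
For Y:
  PREDICT(Y → B B) = { '*' }
  PREDICT(Y → ')') = { ')' }
B has a single production, so nothing to check there.

All predict sets are disjoint. The grammar IS LL(1).

Answer: Yes, the grammar is LL(1).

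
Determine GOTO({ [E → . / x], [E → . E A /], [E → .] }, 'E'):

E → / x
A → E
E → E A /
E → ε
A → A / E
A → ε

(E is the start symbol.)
GOTO(I, 'E') = CLOSURE({ [A → αX.β] : [A → α.Xβ] ∈ I, X = 'E' })

Items with dot before 'E', with the dot advanced:
  [E → . E A /] → [E → E . A /]
Closure of the advanced items:
  [E → E . A /] has the dot before A: add [A → . E], [A → . A / E], [A → .]
  [A → . E] has the dot before E: add [E → . / x], [E → . E A /], [E → .]

GOTO = { [A → . A / E], [A → . E], [A → .], [E → . / x], [E → . E A /], [E → .], [E → E . A /] }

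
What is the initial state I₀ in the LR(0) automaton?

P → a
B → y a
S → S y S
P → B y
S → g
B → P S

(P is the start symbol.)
{ [B → . P S], [B → . y a], [P → . B y], [P → . a], [P' → . P] }

First, augment the grammar with P' → P
I₀ = CLOSURE({ [P' → . P] }):
  [P' → . P] has the dot before P: add [P → . a], [P → . B y]
  [P → . B y] has the dot before B: add [B → . y a], [B → . P S]
No further items can be added.

I₀ = { [B → . P S], [B → . y a], [P → . B y], [P → . a], [P' → . P] }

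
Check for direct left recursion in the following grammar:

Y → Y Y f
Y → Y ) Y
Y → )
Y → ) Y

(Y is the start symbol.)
Yes, Y is left-recursive

Y → Y Y f: LEFT RECURSIVE (starts with Y)
Y → Y ) Y: LEFT RECURSIVE (starts with Y)
Y → ): starts with ')'
Y → ) Y: starts with ')'

The grammar has direct left recursion on: Y.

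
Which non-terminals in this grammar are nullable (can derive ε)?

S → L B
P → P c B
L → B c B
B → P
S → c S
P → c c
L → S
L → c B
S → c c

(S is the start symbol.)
None

There are no ε-productions, so no non-terminal can derive ε.
No non-terminals are nullable.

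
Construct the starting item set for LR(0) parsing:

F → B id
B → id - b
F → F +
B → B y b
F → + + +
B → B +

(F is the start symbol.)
First, augment the grammar with F' → F
I₀ = CLOSURE({ [F' → . F] }):
  [F' → . F] has the dot before F: add [F → . B id], [F → . F +], [F → . + + +]
  [F → . B id] has the dot before B: add [B → . id - b], [B → . B y b], [B → . B +]
No further items can be added.

I₀ = { [B → . B +], [B → . B y b], [B → . id - b], [F → . + + +], [F → . B id], [F → . F +], [F' → . F] }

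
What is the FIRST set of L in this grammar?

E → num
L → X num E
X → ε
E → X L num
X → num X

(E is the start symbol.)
To compute FIRST(L), examine every production with L on the left-hand side, reading each right-hand side left to right until a non-nullable symbol is reached.

FIRST sets of the other non-terminals involved (by the same procedure, iterated to a fixed point):
  FIRST(X) = { 'num', ε }

From L → X num E:
  - X is a non-terminal: add FIRST(X) \ {ε} = { 'num' }
    X is nullable, so continue to the next symbol
  - num is a terminal: add 'num' and stop

Collecting: FIRST(L) = { 'num' }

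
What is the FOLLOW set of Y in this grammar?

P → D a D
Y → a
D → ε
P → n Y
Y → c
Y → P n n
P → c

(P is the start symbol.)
{ $, 'n' }

To compute FOLLOW(Y), find every occurrence of Y on a right-hand side N → α Y β: add FIRST(β) \ {ε}, and if β is empty or nullable also add FOLLOW(N). Iterate to a fixed point.

In P → n Y: Y is at the end, add FOLLOW(P)

The FOLLOW sets referred to above (computed the same way, to a fixed point):
  FOLLOW(P) = { $, 'n' }

Taking the union: FOLLOW(Y) = { $, 'n' }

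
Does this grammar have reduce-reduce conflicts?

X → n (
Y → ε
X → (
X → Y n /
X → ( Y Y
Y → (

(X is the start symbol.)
Yes — I1: [X → ( .] vs [Y → .]

A reduce-reduce conflict occurs when an LR(0) state has two complete items [A → α .] and [B → β .] — both call for a reduction, and with no lookahead the parser cannot choose between them.

Augment with X' → X and build the canonical LR(0) collection (I0 = CLOSURE({[X' → . X]}), then GOTO on every symbol after a dot until no new states appear). It has 11 states:
  I0: { [X → . ( Y Y], [X → . (], [X → . Y n /], [X → . n (], [X' → . X], [Y → . (], [Y → .] }  — shift, reduce
  I1: { [X → ( . Y Y], [X → ( .], [Y → ( .], [Y → . (], [Y → .] }  — shift, 3 reduces
  I2: { [X' → X .] }  — accept
  I3: { [X → Y . n /] }  — shift
  I4: { [X → n . (] }  — shift
  I5: { [X → n ( .] }  — reduce
  I6: { [X → Y n . /] }  — shift
  I7: { [X → Y n / .] }  — reduce
  I8: { [Y → ( .] }  — reduce
  I9: { [X → ( Y . Y], [Y → . (], [Y → .] }  — shift, reduce
  I10: { [X → ( Y Y .] }  — reduce

I1 contains complete items [X → ( .], [Y → .], [Y → ( .] — reduce-reduce conflict.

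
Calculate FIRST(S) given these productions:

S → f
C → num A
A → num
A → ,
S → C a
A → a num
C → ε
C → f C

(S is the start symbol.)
{ 'a', 'f', 'num' }

FIRST sets of the other non-terminals involved (by the same procedure, iterated to a fixed point):
  FIRST(C) = { 'f', 'num', ε }

From S → f:
  - f is a terminal: add 'f' and stop
From S → C a:
  - C is a non-terminal: add FIRST(C) \ {ε} = { 'f', 'num' }
    C is nullable, so continue to the next symbol
  - a is a terminal: add 'a' and stop

Collecting: FIRST(S) = { 'a', 'f', 'num' }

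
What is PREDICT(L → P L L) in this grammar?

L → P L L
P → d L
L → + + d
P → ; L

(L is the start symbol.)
PREDICT(L → P L L) = (FIRST(RHS) \ {ε}) ∪ (FOLLOW(L) if ε ∈ FIRST(RHS), i.e. RHS ⇒* ε)
FIRST(P) = { ';', 'd' }
FIRST(P L L) = { ';', 'd' }
ε ∉ FIRST(P L L), so FOLLOW(L) is not added.
PREDICT(L → P L L) = { ';', 'd' }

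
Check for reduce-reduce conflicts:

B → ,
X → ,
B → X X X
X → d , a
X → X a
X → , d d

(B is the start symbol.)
A reduce-reduce conflict occurs when an LR(0) state has two complete items [A → α .] and [B → β .] — both call for a reduction, and with no lookahead the parser cannot choose between them.

Augment with B' → B and build the canonical LR(0) collection (I0 = CLOSURE({[B' → . B]}), then GOTO on every symbol after a dot until no new states appear). It has 13 states:
  I0: { [B → . ,], [B → . X X X], [B' → . B], [X → . , d d], [X → . ,], [X → . X a], [X → . d , a] }  — shift
  I1: { [B → , .], [X → , . d d], [X → , .] }  — shift, 2 reduces
  I2: { [B' → B .] }  — accept
  I3: { [B → X . X X], [X → . , d d], [X → . ,], [X → . X a], [X → . d , a], [X → X . a] }  — shift
  I4: { [X → d . , a] }  — shift
  I5: { [X → d , . a] }  — shift
  I6: { [X → d , a .] }  — reduce
  I7: { [X → , . d d], [X → , .] }  — shift, reduce
  I8: { [B → X X . X], [X → . , d d], [X → . ,], [X → . X a], [X → . d , a], [X → X . a] }  — shift
  I9: { [X → X a .] }  — reduce
  I10: { [B → X X X .], [X → X . a] }  — shift, reduce
  I11: { [X → , d . d] }  — shift
  I12: { [X → , d d .] }  — reduce

I1 contains complete items [B → , .], [X → , .] — reduce-reduce conflict.

Answer: Yes — I1: [B → , .] vs [X → , .]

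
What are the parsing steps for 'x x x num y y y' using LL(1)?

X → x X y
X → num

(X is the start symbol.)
Stack is shown with the top on the left.

Stack        Input              Action
--------------------------------------
X $          x x x num y y y $  output X → x X y
x X y $      x x x num y y y $  match 'x'
X y $        x x num y y y $    output X → x X y
x X y y $    x x num y y y $    match 'x'
X y y $      x num y y y $      output X → x X y
x X y y y $  x num y y y $      match 'x'
X y y y $    num y y y $        output X → num
num y y y $  num y y y $        match 'num'
y y y $      y y y $            match 'y'
y y $        y y $              match 'y'
y $          y $                match 'y'
$            $                  accept

The string is accepted.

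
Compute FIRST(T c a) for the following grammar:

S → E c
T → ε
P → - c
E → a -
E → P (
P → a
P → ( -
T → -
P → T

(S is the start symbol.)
{ '-', 'c' }

FIRST sets of the non-terminals involved (from the grammar, by fixed-point iteration):
  FIRST(T) = { '-', ε }

To compute FIRST(T c a), process the symbols left to right:
Symbol T is a non-terminal. Add FIRST(T) \ {ε} = { '-' }
T is nullable (ε ∈ FIRST(T)), continue to the next symbol.
Symbol c is a terminal. Add 'c' and stop.
FIRST(T c a) = { '-', 'c' }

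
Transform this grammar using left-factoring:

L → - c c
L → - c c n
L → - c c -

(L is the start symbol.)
L → - c c L'
L' → ε
L' → n
L' → -

Left-factoring transforms A → αβ₁ | αβ₂ into A → αA' and A' → β₁ | β₂
(α is the longest common prefix among the alternatives). Repeat until
no nonterminal has two alternatives with a common prefix.

Round 1: L has alternatives sharing prefix '- c c'. Introduce L': L → - c c L'
  Add: L' → ε
  Add: L' → n
  Add: L' → -

No remaining common prefixes — done.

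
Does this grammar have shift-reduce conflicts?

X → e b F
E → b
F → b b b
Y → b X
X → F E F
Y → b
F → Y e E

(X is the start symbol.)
Augment with X' → X and build the canonical LR(0) collection (I0 = CLOSURE({[X' → . X]}), then GOTO on every symbol after a dot until no new states appear). It has 16 states:
  I0: { [F → . Y e E], [F → . b b b], [X → . F E F], [X → . e b F], [X' → . X], [Y → . b X], [Y → . b] }  — shift
  I1: { [E → . b], [X → F . E F] }  — shift
  I2: { [X' → X .] }  — accept
  I3: { [F → Y . e E] }  — shift
  I4: { [F → . Y e E], [F → . b b b], [F → b . b b], [X → . F E F], [X → . e b F], [Y → . b X], [Y → . b], [Y → b . X], [Y → b .] }  — shift, reduce
  I5: { [X → e . b F] }  — shift
  I6: { [F → . Y e E], [F → . b b b], [X → e b . F], [Y → . b X], [Y → . b] }  — shift
  I7: { [X → e b F .] }  — reduce
  I8: { [Y → b X .] }  — reduce
  I9: { [F → . Y e E], [F → . b b b], [F → b . b b], [F → b b . b], [X → . F E F], [X → . e b F], [Y → . b X], [Y → . b], [Y → b . X], [Y → b .] }  — shift, reduce
  I10: { [F → . Y e E], [F → . b b b], [F → b . b b], [F → b b . b], [F → b b b .], [X → . F E F], [X → . e b F], [Y → . b X], [Y → . b], [Y → b . X], [Y → b .] }  — shift, 2 reduces
  I11: { [E → . b], [F → Y e . E] }  — shift
  I12: { [F → Y e E .] }  — reduce
  I13: { [E → b .] }  — reduce
  I14: { [F → . Y e E], [F → . b b b], [X → F E . F], [Y → . b X], [Y → . b] }  — shift
  I15: { [X → F E F .] }  — reduce

I4 contains reduce item [Y → b .] and shift items [F → . b b b], [F → b . b b], [X → . e b F], [Y → . b], [Y → . b X] — shift-reduce conflict.
I9 contains reduce item [Y → b .] and shift items [F → . b b b], [F → b . b b], [F → b b . b], [X → . e b F], [Y → . b], [Y → . b X] — shift-reduce conflict.
I10 contains reduce items [F → b b b .], [Y → b .] and shift items [F → . b b b], [F → b . b b], [F → b b . b], [X → . e b F], [Y → . b], [Y → . b X] — shift-reduce conflict.

Answer: Yes — I4: [Y → b .] vs [F → . b b b]; I9: [Y → b .] vs [F → . b b b]; I10: [F → b b b .] vs [F → . b b b]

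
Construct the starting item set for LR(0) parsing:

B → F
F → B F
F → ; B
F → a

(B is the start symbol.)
{ [B → . F], [B' → . B], [F → . ; B], [F → . B F], [F → . a] }

First, augment the grammar with B' → B
I₀ = CLOSURE({ [B' → . B] }):
  [B' → . B] has the dot before B: add [B → . F]
  [B → . F] has the dot before F: add [F → . B F], [F → . ; B], [F → . a]
No further items can be added.

I₀ = { [B → . F], [B' → . B], [F → . ; B], [F → . B F], [F → . a] }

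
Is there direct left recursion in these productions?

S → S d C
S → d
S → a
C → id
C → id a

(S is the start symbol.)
S → S d C: LEFT RECURSIVE (starts with S)
S → d: starts with d
S → a: starts with a
C → id: starts with id
C → id a: starts with id

The grammar has direct left recursion on: S.

Answer: Yes, S is left-recursive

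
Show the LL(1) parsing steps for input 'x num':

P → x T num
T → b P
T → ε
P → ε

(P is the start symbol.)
Stack is shown with the top on the left.

Stack      Input    Action
--------------------------
P $        x num $  output P → x T num
x T num $  x num $  match 'x'
T num $    num $    output T → ε
num $      num $    match 'num'
$          $        accept

The string is accepted.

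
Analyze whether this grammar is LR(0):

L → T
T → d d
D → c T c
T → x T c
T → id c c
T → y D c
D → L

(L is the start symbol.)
Augment with L' → L and build the canonical LR(0) collection (I0 = CLOSURE({[L' → . L]}), then GOTO on every symbol after a dot until no new states appear). It has 18 states:
  I0: { [L → . T], [L' → . L], [T → . d d], [T → . id c c], [T → . x T c], [T → . y D c] }  — shift
  I1: { [L' → L .] }  — accept
  I2: { [L → T .] }  — reduce
  I3: { [T → d . d] }  — shift
  I4: { [T → id . c c] }  — shift
  I5: { [T → . d d], [T → . id c c], [T → . x T c], [T → . y D c], [T → x . T c] }  — shift
  I6: { [D → . L], [D → . c T c], [L → . T], [T → . d d], [T → . id c c], [T → . x T c], [T → . y D c], [T → y . D c] }  — shift
  I7: { [T → y D . c] }  — shift
  I8: { [D → L .] }  — reduce
  I9: { [D → c . T c], [T → . d d], [T → . id c c], [T → . x T c], [T → . y D c] }  — shift
  I10: { [D → c T . c] }  — shift
  I11: { [D → c T c .] }  — reduce
  I12: { [T → y D c .] }  — reduce
  I13: { [T → x T . c] }  — shift
  I14: { [T → x T c .] }  — reduce
  I15: { [T → id c . c] }  — shift
  I16: { [T → id c c .] }  — reduce
  I17: { [T → d d .] }  — reduce

Every state is either a pure shift/goto state or contains exactly one complete item and nothing to shift — no conflicts. The grammar is LR(0).

Answer: Yes, the grammar is LR(0)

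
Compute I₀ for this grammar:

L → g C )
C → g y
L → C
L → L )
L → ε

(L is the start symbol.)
First, augment the grammar with L' → L
I₀ = CLOSURE({ [L' → . L] }):
  [L' → . L] has the dot before L: add [L → . g C )], [L → . C], [L → . L )], [L → .]
  [L → . C] has the dot before C: add [C → . g y]
No further items can be added.

I₀ = { [C → . g y], [L → . C], [L → . L )], [L → . g C )], [L → .], [L' → . L] }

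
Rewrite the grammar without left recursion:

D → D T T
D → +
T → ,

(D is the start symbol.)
D → + D'
D' → T T D'
D' → ε
T → ,

D is directly left-recursive. The standard transformation for
  A → A α₁ | ... | A α_m | β₁ | ... | β_n
is
  A  → β₁ A' | ... | β_n A'
  A' → α₁ A' | ... | α_m A' | ε

D → + becomes D → + D'
D → D T T becomes D' → T T D'
Add D' → ε

Productions for other non-terminals are unchanged:
  T → ,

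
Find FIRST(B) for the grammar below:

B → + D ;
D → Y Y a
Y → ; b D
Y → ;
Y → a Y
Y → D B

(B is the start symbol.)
{ '+' }

From B → + D ;:
  - '+' is a terminal: add '+' and stop

Collecting: FIRST(B) = { '+' }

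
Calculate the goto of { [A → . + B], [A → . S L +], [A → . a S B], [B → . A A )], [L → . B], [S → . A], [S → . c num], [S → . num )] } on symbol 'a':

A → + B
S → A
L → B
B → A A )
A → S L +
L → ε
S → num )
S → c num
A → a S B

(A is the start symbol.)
{ [A → . + B], [A → . S L +], [A → . a S B], [A → a . S B], [S → . A], [S → . c num], [S → . num )] }

GOTO(I, 'a') = CLOSURE({ [A → αX.β] : [A → α.Xβ] ∈ I, X = 'a' })

Items with dot before 'a', with the dot advanced:
  [A → . a S B] → [A → a . S B]
Closure of the advanced items:
  [A → a . S B] has the dot before S: add [S → . A], [S → . num )], [S → . c num]
  [S → . A] has the dot before A: add [A → . + B], [A → . S L +], [A → . a S B]

GOTO = { [A → . + B], [A → . S L +], [A → . a S B], [A → a . S B], [S → . A], [S → . c num], [S → . num )] }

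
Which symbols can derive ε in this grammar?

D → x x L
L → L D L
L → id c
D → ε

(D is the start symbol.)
{ 'D' }

ε-productions: D → ε
So D is immediately nullable.
No further non-terminal can be added: every production for the remaining non-terminals contains a terminal or a non-nullable non-terminal.
Nullable = { 'D' }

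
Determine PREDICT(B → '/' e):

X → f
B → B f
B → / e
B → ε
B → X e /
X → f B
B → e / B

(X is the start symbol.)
{ '/' }

PREDICT(B → '/' e) = (FIRST(RHS) \ {ε}) ∪ (FOLLOW(B) if ε ∈ FIRST(RHS), i.e. RHS ⇒* ε)
FIRST('/' e) = { '/' }
ε ∉ FIRST('/' e), so FOLLOW(B) is not added.
PREDICT(B → '/' e) = { '/' }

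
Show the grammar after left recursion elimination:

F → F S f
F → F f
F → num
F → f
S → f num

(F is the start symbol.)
F is directly left-recursive. The standard transformation for
  A → A α₁ | ... | A α_m | β₁ | ... | β_n
is
  A  → β₁ A' | ... | β_n A'
  A' → α₁ A' | ... | α_m A' | ε

F → num becomes F → num F'
F → f becomes F → f F'
F → F S f becomes F' → S f F'
F → F f becomes F' → f F'
Add F' → ε

Productions for other non-terminals are unchanged:
  S → f num

Resulting grammar:
F → num F'
F → f F'
F' → S f F'
F' → f F'
F' → ε
S → f num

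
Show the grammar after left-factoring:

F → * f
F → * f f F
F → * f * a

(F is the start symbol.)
Left-factoring transforms A → αβ₁ | αβ₂ into A → αA' and A' → β₁ | β₂
(α is the longest common prefix among the alternatives). Repeat until
no nonterminal has two alternatives with a common prefix.

Round 1: F has alternatives sharing prefix '* f'. Introduce F': F → * f F'
  Add: F' → ε
  Add: F' → f F
  Add: F' → * a

No remaining common prefixes — done.

Resulting grammar:
F → * f F'
F' → ε
F' → f F
F' → * a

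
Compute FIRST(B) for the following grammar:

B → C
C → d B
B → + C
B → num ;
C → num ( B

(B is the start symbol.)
To compute FIRST(B), examine every production with B on the left-hand side, reading each right-hand side left to right until a non-nullable symbol is reached.

FIRST sets of the other non-terminals involved (by the same procedure, iterated to a fixed point):
  FIRST(C) = { 'd', 'num' }

From B → C:
  - C is a non-terminal: add FIRST(C) \ {ε} = { 'd', 'num' }
    C is not nullable, so stop
From B → + C:
  - '+' is a terminal: add '+' and stop
From B → num ;:
  - num is a terminal: add 'num' and stop

Collecting: FIRST(B) = { '+', 'd', 'num' }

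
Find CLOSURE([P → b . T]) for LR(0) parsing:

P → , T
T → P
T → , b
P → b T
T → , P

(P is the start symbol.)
Start with: [P → b . T]
  [P → b . T] has the dot before T: add [T → . P], [T → . , b], [T → . , P]
  [T → . P] has the dot before P: add [P → . , T], [P → . b T]
No further items can be added.

CLOSURE = { [P → . , T], [P → . b T], [P → b . T], [T → . , P], [T → . , b], [T → . P] }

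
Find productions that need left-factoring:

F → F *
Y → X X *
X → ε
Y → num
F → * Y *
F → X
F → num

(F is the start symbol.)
Left-factoring is needed when two productions for the same non-terminal
share a common prefix on the right-hand side.

Productions for F:
  F → F *
  F → * Y *
  F → X
  F → num
Productions for Y:
  Y → X X *
  Y → num

No common prefixes found.

Answer: No, left-factoring is not needed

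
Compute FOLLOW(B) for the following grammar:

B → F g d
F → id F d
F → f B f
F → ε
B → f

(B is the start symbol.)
{ $, 'f' }

To compute FOLLOW(B), find every occurrence of B on a right-hand side N → α B β: add FIRST(β) \ {ε}, and if β is empty or nullable also add FOLLOW(N). Iterate to a fixed point.

B is the start symbol, so $ ∈ FOLLOW(B).
In F → f B f: B is followed by f, add FIRST(f) \ {ε} = { 'f' }

Taking the union: FOLLOW(B) = { $, 'f' }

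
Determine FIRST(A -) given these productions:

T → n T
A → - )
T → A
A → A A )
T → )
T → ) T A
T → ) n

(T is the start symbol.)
FIRST sets of the non-terminals involved (from the grammar, by fixed-point iteration):
  FIRST(A) = { '-' }

To compute FIRST(A -), process the symbols left to right:
Symbol A is a non-terminal. Add FIRST(A) \ {ε} = { '-' }
A is not nullable (ε ∉ FIRST(A)), so stop here.
FIRST(A -) = { '-' }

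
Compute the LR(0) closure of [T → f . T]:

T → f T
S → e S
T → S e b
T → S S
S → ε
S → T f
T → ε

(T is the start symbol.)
{ [S → . T f], [S → . e S], [S → .], [T → . S S], [T → . S e b], [T → . f T], [T → .], [T → f . T] }

Start with: [T → f . T]
  [T → f . T] has the dot before T: add [T → . f T], [T → . S e b], [T → . S S], [T → .]
  [T → . S e b] has the dot before S: add [S → . e S], [S → .], [S → . T f]
No further items can be added.

CLOSURE = { [S → . T f], [S → . e S], [S → .], [T → . S S], [T → . S e b], [T → . f T], [T → .], [T → f . T] }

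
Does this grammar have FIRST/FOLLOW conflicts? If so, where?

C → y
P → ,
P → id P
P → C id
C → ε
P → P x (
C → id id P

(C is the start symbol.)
Nullable non-terminals: C.

C: nullable alternative(s) C → ε; FOLLOW(C) = { $, 'id' }
  C → y: FIRST \ {ε} = { 'y' } — disjoint from FOLLOW(C)
  C → ε: FIRST \ {ε} = { } — this is the only nullable alternative, skip
  C → id id P: FIRST \ {ε} = { 'id' } — overlaps FOLLOW(C) on { 'id' }: CONFLICT

P has no nullable alternative, so no FIRST/FOLLOW check is needed there.

So the grammar has 1 FIRST/FOLLOW conflict (marked CONFLICT above).

Answer: Yes. C → id id P with FOLLOW(C) on { 'id' }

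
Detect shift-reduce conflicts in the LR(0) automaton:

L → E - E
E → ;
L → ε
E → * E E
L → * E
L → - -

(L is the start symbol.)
Augment with L' → L and build the canonical LR(0) collection (I0 = CLOSURE({[L' → . L]}), then GOTO on every symbol after a dot until no new states appear). It has 13 states:
  I0: { [E → . * E E], [E → . ;], [L → . * E], [L → . - -], [L → . E - E], [L → .], [L' → . L] }  — shift, reduce
  I1: { [E → * . E E], [E → . * E E], [E → . ;], [L → * . E] }  — shift
  I2: { [L → - . -] }  — shift
  I3: { [E → ; .] }  — reduce
  I4: { [L → E . - E] }  — shift
  I5: { [L' → L .] }  — accept
  I6: { [E → . * E E], [E → . ;], [L → E - . E] }  — shift
  I7: { [E → * . E E], [E → . * E E], [E → . ;] }  — shift
  I8: { [L → E - E .] }  — reduce
  I9: { [E → * E . E], [E → . * E E], [E → . ;] }  — shift
  I10: { [E → * E E .] }  — reduce
  I11: { [L → - - .] }  — reduce
  I12: { [E → * E . E], [E → . * E E], [E → . ;], [L → * E .] }  — shift, reduce

I0 contains reduce item [L → .] and shift items [E → . * E E], [E → . ;], [L → . * E], [L → . - -] — shift-reduce conflict.
I12 contains reduce item [L → * E .] and shift items [E → . * E E], [E → . ;] — shift-reduce conflict.

Answer: Yes — I0: [L → .] vs [E → . * E E]; I12: [L → * E .] vs [E → . * E E]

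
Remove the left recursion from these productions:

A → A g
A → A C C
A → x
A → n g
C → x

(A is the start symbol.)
A → x A'
A → n g A'
A' → g A'
A' → C C A'
A' → ε
C → x

A is directly left-recursive. The standard transformation for
  A → A α₁ | ... | A α_m | β₁ | ... | β_n
is
  A  → β₁ A' | ... | β_n A'
  A' → α₁ A' | ... | α_m A' | ε

A → x becomes A → x A'
A → n g becomes A → n g A'
A → A g becomes A' → g A'
A → A C C becomes A' → C C A'
Add A' → ε

Productions for other non-terminals are unchanged:
  C → x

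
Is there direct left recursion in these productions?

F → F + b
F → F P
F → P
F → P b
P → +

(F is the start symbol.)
Yes, F is left-recursive

F → F + b: LEFT RECURSIVE (starts with F)
F → F P: LEFT RECURSIVE (starts with F)
F → P: starts with P
F → P b: starts with P
P → +: starts with '+'

The grammar has direct left recursion on: F.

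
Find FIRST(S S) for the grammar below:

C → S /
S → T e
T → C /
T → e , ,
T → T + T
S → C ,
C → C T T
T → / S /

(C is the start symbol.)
FIRST sets of the non-terminals involved (from the grammar, by fixed-point iteration):
  FIRST(S) = { '/', 'e' }

To compute FIRST(S S), process the symbols left to right:
Symbol S is a non-terminal. Add FIRST(S) \ {ε} = { '/', 'e' }
S is not nullable (ε ∉ FIRST(S)), so stop here.
FIRST(S S) = { '/', 'e' }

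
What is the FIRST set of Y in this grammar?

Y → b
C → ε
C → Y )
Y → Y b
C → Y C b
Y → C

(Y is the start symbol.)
{ ')', 'b', ε }

FIRST sets of the other non-terminals involved (by the same procedure, iterated to a fixed point):
  FIRST(C) = { ')', 'b', ε }

From Y → b:
  - b is a terminal: add 'b' and stop
From Y → Y b:
  - Y is the symbol being defined: contributes nothing new
    Y is nullable, so continue to the next symbol
  - b is a terminal: add 'b' and stop
From Y → C:
  - C is a non-terminal: add FIRST(C) \ {ε} = { ')', 'b' }
    C is nullable and nothing follows, so the whole right-hand side can vanish: ε ∈ FIRST(Y)

Collecting: FIRST(Y) = { ')', 'b', ε }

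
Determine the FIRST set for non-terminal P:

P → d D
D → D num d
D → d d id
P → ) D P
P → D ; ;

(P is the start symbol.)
To compute FIRST(P), examine every production with P on the left-hand side, reading each right-hand side left to right until a non-nullable symbol is reached.

FIRST sets of the other non-terminals involved (by the same procedure, iterated to a fixed point):
  FIRST(D) = { 'd' }

From P → d D:
  - d is a terminal: add 'd' and stop
From P → ) D P:
  - ')' is a terminal: add ')' and stop
From P → D ; ;:
  - D is a non-terminal: add FIRST(D) \ {ε} = { 'd' }
    D is not nullable, so stop

Collecting: FIRST(P) = { ')', 'd' }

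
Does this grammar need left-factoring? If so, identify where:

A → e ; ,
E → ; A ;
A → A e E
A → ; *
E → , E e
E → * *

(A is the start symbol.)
No, left-factoring is not needed

Left-factoring is needed when two productions for the same non-terminal
share a common prefix on the right-hand side.

Productions for A:
  A → e ; ,
  A → A e E
  A → ; *
Productions for E:
  E → ; A ;
  E → , E e
  E → * *

No common prefixes found.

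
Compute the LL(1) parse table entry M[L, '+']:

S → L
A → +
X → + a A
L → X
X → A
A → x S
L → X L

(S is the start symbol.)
To find M[L, '+'], we find productions for L where '+' is in the predict set (PREDICT(N → α) = (FIRST(α) \ {ε}) ∪ (FOLLOW(N) if α ⇒* ε)).

Relevant sets:
  FIRST(X) = { '+', 'x' }

L → X: PREDICT = { '+', 'x' }
  '+' is in predict set, so this production goes in M[L, '+']
L → X L: PREDICT = { '+', 'x' }
  '+' is in predict set, so this production goes in M[L, '+']

M[L, '+'] = L → X, L → X L  (a multiply-defined cell — the grammar is not LL(1))

Answer: L → X, L → X L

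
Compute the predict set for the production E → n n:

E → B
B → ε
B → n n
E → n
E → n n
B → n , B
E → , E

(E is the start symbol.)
{ 'n' }

PREDICT(E → n n) = (FIRST(RHS) \ {ε}) ∪ (FOLLOW(E) if ε ∈ FIRST(RHS), i.e. RHS ⇒* ε)
FIRST(n n) = { 'n' }
ε ∉ FIRST(n n), so FOLLOW(E) is not added.
PREDICT(E → n n) = { 'n' }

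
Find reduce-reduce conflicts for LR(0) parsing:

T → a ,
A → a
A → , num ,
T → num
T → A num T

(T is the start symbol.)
A reduce-reduce conflict occurs when an LR(0) state has two complete items [A → α .] and [B → β .] — both call for a reduction, and with no lookahead the parser cannot choose between them.

Augment with T' → T and build the canonical LR(0) collection (I0 = CLOSURE({[T' → . T]}), then GOTO on every symbol after a dot until no new states appear). It has 11 states:
  I0: { [A → . , num ,], [A → . a], [T → . A num T], [T → . a ,], [T → . num], [T' → . T] }  — shift
  I1: { [A → , . num ,] }  — shift
  I2: { [T → A . num T] }  — shift
  I3: { [T' → T .] }  — accept
  I4: { [A → a .], [T → a . ,] }  — shift, reduce
  I5: { [T → num .] }  — reduce
  I6: { [T → a , .] }  — reduce
  I7: { [A → . , num ,], [A → . a], [T → . A num T], [T → . a ,], [T → . num], [T → A num . T] }  — shift
  I8: { [T → A num T .] }  — reduce
  I9: { [A → , num . ,] }  — shift
  I10: { [A → , num , .] }  — reduce

No state contains more than one complete item.

Answer: No reduce-reduce conflicts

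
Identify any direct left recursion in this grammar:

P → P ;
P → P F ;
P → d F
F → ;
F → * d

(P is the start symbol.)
Yes, P is left-recursive

Direct left recursion occurs when N → N α for some non-terminal N (the right-hand side begins with the left-hand side itself).

P → P ;: LEFT RECURSIVE (starts with P)
P → P F ;: LEFT RECURSIVE (starts with P)
P → d F: starts with d
F → ;: starts with ';'
F → * d: starts with '*'

The grammar has direct left recursion on: P.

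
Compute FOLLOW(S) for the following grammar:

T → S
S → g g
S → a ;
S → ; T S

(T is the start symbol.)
{ $, ';', 'a', 'g' }

To compute FOLLOW(S), find every occurrence of S on a right-hand side N → α S β: add FIRST(β) \ {ε}, and if β is empty or nullable also add FOLLOW(N). Iterate to a fixed point.

In T → S: S is at the end, add FOLLOW(T)
In S → ; T S: S is at the end; this adds FOLLOW(S) to itself — nothing new

The FOLLOW sets referred to above (computed the same way, to a fixed point):
  FOLLOW(T) = { $, ';', 'a', 'g' }

Taking the union: FOLLOW(S) = { $, ';', 'a', 'g' }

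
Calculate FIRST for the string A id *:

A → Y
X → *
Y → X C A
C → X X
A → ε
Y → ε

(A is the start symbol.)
FIRST sets of the non-terminals involved (from the grammar, by fixed-point iteration):
  FIRST(A) = { '*', ε }

To compute FIRST(A id *), process the symbols left to right:
Symbol A is a non-terminal. Add FIRST(A) \ {ε} = { '*' }
A is nullable (ε ∈ FIRST(A)), continue to the next symbol.
Symbol id is a terminal. Add 'id' and stop.
FIRST(A id *) = { '*', 'id' }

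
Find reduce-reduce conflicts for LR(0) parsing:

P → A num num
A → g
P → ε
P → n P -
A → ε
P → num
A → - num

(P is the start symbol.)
Yes — I0: [A → .] vs [P → .]; I5: [A → .] vs [P → .]

Augment with P' → P and build the canonical LR(0) collection (I0 = CLOSURE({[P' → . P]}), then GOTO on every symbol after a dot until no new states appear). It has 12 states:
  I0: { [A → . - num], [A → . g], [A → .], [P → . A num num], [P → . n P -], [P → . num], [P → .], [P' → . P] }  — shift, 2 reduces
  I1: { [A → - . num] }  — shift
  I2: { [P → A . num num] }  — shift
  I3: { [P' → P .] }  — accept
  I4: { [A → g .] }  — reduce
  I5: { [A → . - num], [A → . g], [A → .], [P → . A num num], [P → . n P -], [P → . num], [P → .], [P → n . P -] }  — shift, 2 reduces
  I6: { [P → num .] }  — reduce
  I7: { [P → n P . -] }  — shift
  I8: { [P → n P - .] }  — reduce
  I9: { [P → A num . num] }  — shift
  I10: { [P → A num num .] }  — reduce
  I11: { [A → - num .] }  — reduce

I0 contains complete items [A → .], [P → .] — reduce-reduce conflict.
I5 contains complete items [A → .], [P → .] — reduce-reduce conflict.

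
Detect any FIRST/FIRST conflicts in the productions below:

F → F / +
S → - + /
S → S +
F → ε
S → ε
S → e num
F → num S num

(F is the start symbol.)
A FIRST/FIRST conflict occurs when two productions N → α and N → β for the same non-terminal have FIRST(α) ∩ FIRST(β) ≠ ∅ (with ε ∈ FIRST of a nullable right-hand side, so two nullable alternatives also conflict).

FIRST sets of the non-terminals at (or reachable through a nullable prefix from) the front of some alternative:
  FIRST(F) = { '/', 'num', ε }
  FIRST(S) = { '+', '-', 'e', ε }

Productions for F:
  F → F / +: FIRST = { '/', 'num' }
  F → ε: FIRST = { ε }
  F → num S num: FIRST = { 'num' }
Productions for S:
  S → - + /: FIRST = { '-' }
  S → S +: FIRST = { '+', '-', 'e' }
  S → ε: FIRST = { ε }
  S → e num: FIRST = { 'e' }

Conflict for F: F → F / + and F → num S num
  Overlap: { 'num' }
Conflict for S: S → - + / and S → S +
  Overlap: { '-' }
Conflict for S: S → S + and S → e num
  Overlap: { 'e' }

Answer: Yes. F → F '/' '+' / F → num S num on { 'num' }; S → '-' '+' '/' / S → S '+' on { '-' }; S → S '+' / S → e num on { 'e' }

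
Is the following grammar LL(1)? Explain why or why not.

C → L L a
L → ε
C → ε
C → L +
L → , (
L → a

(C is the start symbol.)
No. Predict set conflict for C: { ',', 'a' }

A grammar is LL(1) if for each non-terminal N with multiple productions, the predict sets of those productions are pairwise disjoint, where PREDICT(N → α) = (FIRST(α) \ {ε}) ∪ (FOLLOW(N) if α ⇒* ε).

Relevant sets:
  FIRST(L) = { ',', 'a', ε }
  FOLLOW(C) = { $ }
  FOLLOW(L) = { '+', ',', 'a' }

For C:
  PREDICT(C → L L a) = { ',', 'a' }
  PREDICT(C → ε) = { $ }
  PREDICT(C → L '+') = { '+', ',', 'a' }
For L:
  PREDICT(L → ε) = { '+', ',', 'a' }
  PREDICT(L → ',' '(') = { ',' }
  PREDICT(L → a) = { 'a' }

Conflict found: Predict set conflict for C: { ',', 'a' }
The grammar is NOT LL(1).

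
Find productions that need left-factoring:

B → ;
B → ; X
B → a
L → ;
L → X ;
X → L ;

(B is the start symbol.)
Yes, B has productions with common prefix ';'

Left-factoring is needed when two productions for the same non-terminal
share a common prefix on the right-hand side.

Productions for B:
  B → ;
  B → ; X
  B → a
Productions for L:
  L → ;
  L → X ;

Found common prefix ';' in productions for B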